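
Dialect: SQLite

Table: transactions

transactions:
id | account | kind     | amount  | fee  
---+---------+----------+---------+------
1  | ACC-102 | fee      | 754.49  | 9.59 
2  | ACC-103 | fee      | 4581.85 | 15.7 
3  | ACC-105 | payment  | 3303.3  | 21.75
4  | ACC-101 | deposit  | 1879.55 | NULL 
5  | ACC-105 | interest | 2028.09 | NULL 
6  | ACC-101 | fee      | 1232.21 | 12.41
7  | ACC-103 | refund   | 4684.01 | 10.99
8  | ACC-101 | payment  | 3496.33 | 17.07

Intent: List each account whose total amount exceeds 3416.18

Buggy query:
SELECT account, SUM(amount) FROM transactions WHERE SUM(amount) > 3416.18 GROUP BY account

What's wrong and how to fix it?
Bug: WHERE runs before GROUP BY, so aggregates aren't available there

Fix: Move the aggregate condition to a HAVING clause

Corrected query:
SELECT account, SUM(amount) FROM transactions GROUP BY account HAVING SUM(amount) > 3416.18

Result:
account | SUM(amount)
--------+------------
ACC-101 | 6608.09    
ACC-103 | 9265.86    
ACC-105 | 5331.39    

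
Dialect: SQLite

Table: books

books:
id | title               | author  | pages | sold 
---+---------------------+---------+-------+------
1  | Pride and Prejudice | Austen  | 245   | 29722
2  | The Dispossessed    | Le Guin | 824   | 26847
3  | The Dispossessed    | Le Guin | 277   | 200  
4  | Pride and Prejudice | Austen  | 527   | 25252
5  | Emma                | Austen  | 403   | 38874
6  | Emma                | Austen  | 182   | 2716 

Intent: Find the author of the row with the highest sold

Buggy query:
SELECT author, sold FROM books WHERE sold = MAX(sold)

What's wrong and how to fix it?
Bug: WHERE is evaluated per row; an aggregate over the whole table isn't defined there

Fix: Use a subquery: WHERE sold = (SELECT MAX(sold) FROM books)

Corrected query:
SELECT author, sold FROM books WHERE sold = (SELECT MAX(sold) FROM books)

Result:
author | sold 
-------+------
Austen | 38874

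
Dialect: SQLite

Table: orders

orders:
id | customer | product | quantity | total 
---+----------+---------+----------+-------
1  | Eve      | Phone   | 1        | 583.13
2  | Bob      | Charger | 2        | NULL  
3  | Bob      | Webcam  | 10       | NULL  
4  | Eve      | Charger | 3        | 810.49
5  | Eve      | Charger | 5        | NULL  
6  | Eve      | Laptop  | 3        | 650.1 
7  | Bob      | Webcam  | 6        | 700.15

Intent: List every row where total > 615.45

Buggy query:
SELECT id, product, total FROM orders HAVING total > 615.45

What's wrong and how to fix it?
Bug: This is a non-aggregate query (no GROUP BY, no aggregates), so in SQLite the HAVING clause is invalid here; a row-level condition belongs in WHERE

Fix: Use WHERE for row-level filtering

Corrected query:
SELECT id, product, total FROM orders WHERE total > 615.45

Result:
id | product | total 
---+---------+-------
4  | Charger | 810.49
6  | Laptop  | 650.1 
7  | Webcam  | 700.15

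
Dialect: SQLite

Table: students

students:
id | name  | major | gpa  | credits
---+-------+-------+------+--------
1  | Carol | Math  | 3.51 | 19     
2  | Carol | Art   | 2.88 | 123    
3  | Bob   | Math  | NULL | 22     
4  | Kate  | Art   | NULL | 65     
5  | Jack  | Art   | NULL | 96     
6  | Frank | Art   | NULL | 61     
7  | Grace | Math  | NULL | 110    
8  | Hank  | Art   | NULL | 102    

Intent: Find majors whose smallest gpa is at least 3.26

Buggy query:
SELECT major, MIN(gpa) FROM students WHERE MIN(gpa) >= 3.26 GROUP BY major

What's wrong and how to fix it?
Bug: MIN() in WHERE is a misuse of aggregate

Fix: Use HAVING for the per-group MIN condition

Corrected query:
SELECT major, MIN(gpa) FROM students GROUP BY major HAVING MIN(gpa) >= 3.26

Result:
major | MIN(gpa)
------+---------
Math  | 3.51    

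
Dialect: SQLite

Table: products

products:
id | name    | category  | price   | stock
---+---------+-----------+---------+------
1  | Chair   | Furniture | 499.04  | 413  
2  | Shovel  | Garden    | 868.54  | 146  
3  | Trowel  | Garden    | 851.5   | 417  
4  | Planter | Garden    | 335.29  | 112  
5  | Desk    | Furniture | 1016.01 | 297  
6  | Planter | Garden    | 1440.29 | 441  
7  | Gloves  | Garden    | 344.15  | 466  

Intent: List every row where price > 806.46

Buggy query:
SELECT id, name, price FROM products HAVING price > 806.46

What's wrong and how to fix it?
Bug: This is a non-aggregate query (no GROUP BY, no aggregates), so in SQLite the HAVING clause is invalid here; a row-level condition belongs in WHERE

Fix: Use WHERE for row-level filtering

Corrected query:
SELECT id, name, price FROM products WHERE price > 806.46

Result:
id | name    | price  
---+---------+--------
2  | Shovel  | 868.54 
3  | Trowel  | 851.5  
5  | Desk    | 1016.01
6  | Planter | 1440.29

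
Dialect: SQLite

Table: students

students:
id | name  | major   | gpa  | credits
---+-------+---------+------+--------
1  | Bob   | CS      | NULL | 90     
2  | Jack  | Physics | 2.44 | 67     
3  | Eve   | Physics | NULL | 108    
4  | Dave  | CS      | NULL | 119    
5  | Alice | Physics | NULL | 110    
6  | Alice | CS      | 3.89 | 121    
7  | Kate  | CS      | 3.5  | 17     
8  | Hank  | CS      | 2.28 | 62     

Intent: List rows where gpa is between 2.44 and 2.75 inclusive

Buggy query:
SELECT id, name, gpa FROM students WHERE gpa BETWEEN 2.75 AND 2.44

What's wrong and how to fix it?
Bug: The bounds are reversed; BETWEEN a AND b requires a <= b to match anything

Fix: Swap the bounds so the smaller value comes first

Corrected query:
SELECT id, name, gpa FROM students WHERE gpa BETWEEN 2.44 AND 2.75

Result:
id | name | gpa 
---+------+-----
2  | Jack | 2.44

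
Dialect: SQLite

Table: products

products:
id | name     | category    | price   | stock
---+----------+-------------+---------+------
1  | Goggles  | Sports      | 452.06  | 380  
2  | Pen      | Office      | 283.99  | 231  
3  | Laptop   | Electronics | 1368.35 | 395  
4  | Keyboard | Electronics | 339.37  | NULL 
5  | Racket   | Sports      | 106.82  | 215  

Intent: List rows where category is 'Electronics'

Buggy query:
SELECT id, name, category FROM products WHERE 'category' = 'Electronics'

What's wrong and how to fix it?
Bug: 'category' in single quotes is a string literal, not the column; the comparison is literal-vs-literal and never true

Fix: Remove the quotes around the column name (or use double quotes for an identifier)

Corrected query:
SELECT id, name, category FROM products WHERE category = 'Electronics'

Result:
id | name     | category   
---+----------+------------
3  | Laptop   | Electronics
4  | Keyboard | Electronics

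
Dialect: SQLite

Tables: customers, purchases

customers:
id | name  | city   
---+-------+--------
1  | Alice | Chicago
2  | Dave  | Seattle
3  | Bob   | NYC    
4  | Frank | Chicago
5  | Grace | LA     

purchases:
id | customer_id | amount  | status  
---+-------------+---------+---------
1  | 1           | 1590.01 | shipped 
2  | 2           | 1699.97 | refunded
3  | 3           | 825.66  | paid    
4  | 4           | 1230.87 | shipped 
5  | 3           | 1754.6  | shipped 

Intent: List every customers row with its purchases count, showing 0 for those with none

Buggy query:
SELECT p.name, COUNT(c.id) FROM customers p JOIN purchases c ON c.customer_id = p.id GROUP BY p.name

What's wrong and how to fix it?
Bug: An inner join excludes parents with zero children

Fix: Switch to LEFT JOIN to retain unmatched parent rows

Corrected query:
SELECT p.name, COUNT(c.id) FROM customers p LEFT JOIN purchases c ON c.customer_id = p.id GROUP BY p.name

Result:
name  | COUNT(c.id)
------+------------
Alice | 1          
Bob   | 2          
Dave  | 1          
Frank | 1          
Grace | 0          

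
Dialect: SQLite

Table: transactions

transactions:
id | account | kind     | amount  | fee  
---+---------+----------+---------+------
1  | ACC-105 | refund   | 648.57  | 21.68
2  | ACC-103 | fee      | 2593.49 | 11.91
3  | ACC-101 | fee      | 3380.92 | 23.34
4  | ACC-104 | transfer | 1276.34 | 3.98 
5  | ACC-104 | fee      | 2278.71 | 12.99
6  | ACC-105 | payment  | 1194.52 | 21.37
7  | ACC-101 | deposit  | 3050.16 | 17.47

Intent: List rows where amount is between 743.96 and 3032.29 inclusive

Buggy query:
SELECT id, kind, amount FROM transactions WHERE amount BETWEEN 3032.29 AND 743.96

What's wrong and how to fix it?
Bug: BETWEEN expects the lower bound first; with 3032.29 AND 743.96 the range is empty

Fix: Write BETWEEN 743.96 AND 3032.29

Corrected query:
SELECT id, kind, amount FROM transactions WHERE amount BETWEEN 743.96 AND 3032.29

Result:
id | kind     | amount 
---+----------+--------
2  | fee      | 2593.49
4  | transfer | 1276.34
5  | fee      | 2278.71
6  | payment  | 1194.52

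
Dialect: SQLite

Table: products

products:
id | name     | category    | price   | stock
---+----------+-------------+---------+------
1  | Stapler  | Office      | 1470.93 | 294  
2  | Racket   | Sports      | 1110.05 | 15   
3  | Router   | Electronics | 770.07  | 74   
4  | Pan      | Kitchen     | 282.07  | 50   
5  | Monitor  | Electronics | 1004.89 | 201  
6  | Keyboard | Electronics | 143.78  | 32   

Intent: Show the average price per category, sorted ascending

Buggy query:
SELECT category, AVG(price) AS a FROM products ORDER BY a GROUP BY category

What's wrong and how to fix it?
Bug: ORDER BY appears before GROUP BY; SQL clause order requires GROUP BY first

Fix: Reorder: SELECT … FROM … GROUP BY … ORDER BY …

Corrected query:
SELECT category, AVG(price) AS a FROM products GROUP BY category ORDER BY a

Result:
category    | a      
------------+--------
Kitchen     | 282.07 
Electronics | 639.58 
Sports      | 1110.05
Office      | 1470.93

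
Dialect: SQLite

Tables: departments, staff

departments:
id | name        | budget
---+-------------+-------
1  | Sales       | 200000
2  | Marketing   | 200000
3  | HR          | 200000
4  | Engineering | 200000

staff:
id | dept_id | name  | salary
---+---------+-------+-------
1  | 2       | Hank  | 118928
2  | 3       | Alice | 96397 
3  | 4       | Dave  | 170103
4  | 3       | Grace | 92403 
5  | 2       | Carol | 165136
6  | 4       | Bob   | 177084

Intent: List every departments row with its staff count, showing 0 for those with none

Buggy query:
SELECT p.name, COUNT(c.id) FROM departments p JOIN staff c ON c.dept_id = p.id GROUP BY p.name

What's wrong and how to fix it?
Bug: An inner join excludes parents with zero children

Fix: Use LEFT JOIN so parents without children still appear (COUNT(c.id) gives 0)

Corrected query:
SELECT p.name, COUNT(c.id) FROM departments p LEFT JOIN staff c ON c.dept_id = p.id GROUP BY p.name

Result:
name        | COUNT(c.id)
------------+------------
Engineering | 2          
HR          | 2          
Marketing   | 2          
Sales       | 0          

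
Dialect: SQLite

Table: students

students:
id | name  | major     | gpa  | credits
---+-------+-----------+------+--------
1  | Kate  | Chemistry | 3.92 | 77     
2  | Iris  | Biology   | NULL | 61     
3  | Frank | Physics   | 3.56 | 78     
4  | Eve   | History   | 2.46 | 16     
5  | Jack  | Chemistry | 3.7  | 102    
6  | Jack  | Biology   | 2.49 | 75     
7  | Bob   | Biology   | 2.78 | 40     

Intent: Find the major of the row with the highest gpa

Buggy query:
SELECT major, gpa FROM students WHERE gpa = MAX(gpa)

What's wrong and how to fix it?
Bug: MAX(gpa) is an aggregate and cannot be used directly in WHERE

Fix: Use a subquery: WHERE gpa = (SELECT MAX(gpa) FROM students)

Corrected query:
SELECT major, gpa FROM students WHERE gpa = (SELECT MAX(gpa) FROM students)

Result:
major     | gpa 
----------+-----
Chemistry | 3.92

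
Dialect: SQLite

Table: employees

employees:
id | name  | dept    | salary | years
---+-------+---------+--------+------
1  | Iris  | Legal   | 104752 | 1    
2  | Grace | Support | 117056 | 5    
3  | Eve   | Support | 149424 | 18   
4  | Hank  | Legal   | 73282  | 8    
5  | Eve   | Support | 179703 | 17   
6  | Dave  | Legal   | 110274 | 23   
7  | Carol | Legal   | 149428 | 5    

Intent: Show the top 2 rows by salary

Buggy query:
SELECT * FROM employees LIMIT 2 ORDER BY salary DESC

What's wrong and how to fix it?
Bug: LIMIT must come after ORDER BY

Fix: Sort with ORDER BY, then apply LIMIT

Corrected query:
SELECT * FROM employees ORDER BY salary DESC LIMIT 2

Result:
id | name  | dept    | salary | years
---+-------+---------+--------+------
5  | Eve   | Support | 179703 | 17   
7  | Carol | Legal   | 149428 | 5    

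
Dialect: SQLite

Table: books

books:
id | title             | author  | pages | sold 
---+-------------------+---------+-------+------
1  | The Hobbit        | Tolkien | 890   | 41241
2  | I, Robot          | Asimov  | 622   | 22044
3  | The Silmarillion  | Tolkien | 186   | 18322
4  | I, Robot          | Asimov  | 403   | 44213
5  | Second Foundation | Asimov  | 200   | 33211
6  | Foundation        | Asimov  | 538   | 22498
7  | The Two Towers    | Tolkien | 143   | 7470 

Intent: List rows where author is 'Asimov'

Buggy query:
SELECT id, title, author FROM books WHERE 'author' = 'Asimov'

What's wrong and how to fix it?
Bug: 'author' in single quotes is a string literal, not the column; the comparison is literal-vs-literal and never true

Fix: Reference the column as author without single quotes

Corrected query:
SELECT id, title, author FROM books WHERE author = 'Asimov'

Result:
id | title             | author
---+-------------------+-------
2  | I, Robot          | Asimov
4  | I, Robot          | Asimov
5  | Second Foundation | Asimov
6  | Foundation        | Asimov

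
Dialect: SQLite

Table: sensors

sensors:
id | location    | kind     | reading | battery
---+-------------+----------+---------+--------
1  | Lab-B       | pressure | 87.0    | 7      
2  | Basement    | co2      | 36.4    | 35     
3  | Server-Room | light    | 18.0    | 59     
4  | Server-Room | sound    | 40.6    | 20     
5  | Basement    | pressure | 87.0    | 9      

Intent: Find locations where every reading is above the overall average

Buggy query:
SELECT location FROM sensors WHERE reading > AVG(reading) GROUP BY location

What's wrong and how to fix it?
Bug: AVG() is an aggregate; it can't sit directly in WHERE

Fix: Compute the overall average in a scalar subquery and compare each group's MIN against it in HAVING

Corrected query:
SELECT location FROM sensors GROUP BY location HAVING MIN(reading) > (SELECT AVG(reading) FROM sensors)

Result:
location
--------
Lab-B   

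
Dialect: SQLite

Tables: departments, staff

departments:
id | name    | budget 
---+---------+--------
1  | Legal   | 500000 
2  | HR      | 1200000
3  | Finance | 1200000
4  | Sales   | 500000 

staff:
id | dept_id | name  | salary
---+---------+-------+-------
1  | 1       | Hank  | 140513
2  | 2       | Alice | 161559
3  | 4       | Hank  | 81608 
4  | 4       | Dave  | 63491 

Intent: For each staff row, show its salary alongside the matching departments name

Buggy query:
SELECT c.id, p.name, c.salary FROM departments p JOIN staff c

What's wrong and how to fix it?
Bug: Missing join condition: each staff row is matched to all departments rows instead of just its own

Fix: Specify the join condition linking the foreign key to the parent id

Corrected query:
SELECT c.id, p.name, c.salary FROM departments p JOIN staff c ON c.dept_id = p.id

Result:
id | name  | salary
---+-------+-------
1  | Legal | 140513
2  | HR    | 161559
3  | Sales | 81608 
4  | Sales | 63491 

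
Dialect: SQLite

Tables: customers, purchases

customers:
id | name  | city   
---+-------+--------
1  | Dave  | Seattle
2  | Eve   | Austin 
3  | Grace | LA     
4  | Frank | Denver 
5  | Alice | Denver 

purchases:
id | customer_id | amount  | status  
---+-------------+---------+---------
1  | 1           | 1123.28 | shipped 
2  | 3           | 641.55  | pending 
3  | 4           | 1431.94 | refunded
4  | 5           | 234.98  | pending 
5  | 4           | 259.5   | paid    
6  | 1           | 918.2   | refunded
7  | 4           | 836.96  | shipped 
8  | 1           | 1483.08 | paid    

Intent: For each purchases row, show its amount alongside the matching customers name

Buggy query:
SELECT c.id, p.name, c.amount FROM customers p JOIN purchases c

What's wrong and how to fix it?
Bug: Missing join condition: each purchases row is matched to all customers rows instead of just its own

Fix: Specify the join condition linking the foreign key to the parent id

Corrected query:
SELECT c.id, p.name, c.amount FROM customers p JOIN purchases c ON c.customer_id = p.id

Result:
id | name  | amount 
---+-------+--------
1  | Dave  | 1123.28
2  | Grace | 641.55 
3  | Frank | 1431.94
4  | Alice | 234.98 
5  | Frank | 259.5  
6  | Dave  | 918.2  
7  | Frank | 836.96 
8  | Dave  | 1483.08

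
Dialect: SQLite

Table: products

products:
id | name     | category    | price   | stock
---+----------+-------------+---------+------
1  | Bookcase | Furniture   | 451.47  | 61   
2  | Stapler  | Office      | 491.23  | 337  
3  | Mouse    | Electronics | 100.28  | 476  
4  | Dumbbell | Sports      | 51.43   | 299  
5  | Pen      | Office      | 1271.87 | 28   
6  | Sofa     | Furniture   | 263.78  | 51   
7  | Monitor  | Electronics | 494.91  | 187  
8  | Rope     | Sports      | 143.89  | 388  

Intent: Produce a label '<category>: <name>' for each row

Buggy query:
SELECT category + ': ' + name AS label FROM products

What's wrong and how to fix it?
Bug: SQLite uses || for string concatenation; + coerces text to numbers (yielding 0)

Fix: Use the || operator for string concatenation

Corrected query:
SELECT category || ': ' || name AS label FROM products

Result:
label               
--------------------
Furniture: Bookcase 
Office: Stapler     
Electronics: Mouse  
Sports: Dumbbell    
Office: Pen         
Furniture: Sofa     
Electronics: Monitor
Sports: Rope        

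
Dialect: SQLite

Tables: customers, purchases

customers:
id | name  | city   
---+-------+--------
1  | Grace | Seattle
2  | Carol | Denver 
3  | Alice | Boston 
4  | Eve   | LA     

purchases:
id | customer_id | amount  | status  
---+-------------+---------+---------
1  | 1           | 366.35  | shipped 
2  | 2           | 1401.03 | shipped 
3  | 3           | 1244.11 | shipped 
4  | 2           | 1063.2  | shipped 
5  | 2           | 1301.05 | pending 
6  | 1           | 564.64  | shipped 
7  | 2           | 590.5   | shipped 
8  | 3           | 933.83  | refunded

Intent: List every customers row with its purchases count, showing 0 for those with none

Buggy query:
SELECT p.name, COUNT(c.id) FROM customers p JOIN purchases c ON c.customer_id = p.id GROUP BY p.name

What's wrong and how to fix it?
Bug: INNER JOIN drops customers rows that have no matching purchases rows

Fix: Switch to LEFT JOIN to retain unmatched parent rows

Corrected query:
SELECT p.name, COUNT(c.id) FROM customers p LEFT JOIN purchases c ON c.customer_id = p.id GROUP BY p.name

Result:
name  | COUNT(c.id)
------+------------
Alice | 2          
Carol | 4          
Eve   | 0          
Grace | 2          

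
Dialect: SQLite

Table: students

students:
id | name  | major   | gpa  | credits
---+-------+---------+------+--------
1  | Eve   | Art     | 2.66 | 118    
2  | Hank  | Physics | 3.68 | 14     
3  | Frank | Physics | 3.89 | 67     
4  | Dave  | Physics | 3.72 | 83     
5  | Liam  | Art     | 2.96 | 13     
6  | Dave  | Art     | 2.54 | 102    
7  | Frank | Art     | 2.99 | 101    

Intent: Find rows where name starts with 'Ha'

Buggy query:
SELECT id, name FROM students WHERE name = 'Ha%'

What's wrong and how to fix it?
Bug: '=' compares the literal string including the % character; pattern matching needs LIKE

Fix: Use LIKE for wildcard pattern matching

Corrected query:
SELECT id, name FROM students WHERE name LIKE 'Ha%'

Result:
id | name
---+-----
2  | Hank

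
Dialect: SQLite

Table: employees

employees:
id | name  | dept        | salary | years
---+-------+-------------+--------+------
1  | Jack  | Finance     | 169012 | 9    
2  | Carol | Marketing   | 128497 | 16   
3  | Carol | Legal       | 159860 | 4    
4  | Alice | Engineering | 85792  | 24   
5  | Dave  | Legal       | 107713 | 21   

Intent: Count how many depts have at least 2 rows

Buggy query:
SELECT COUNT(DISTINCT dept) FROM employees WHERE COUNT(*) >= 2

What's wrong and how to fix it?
Bug: WHERE filters individual rows, not groups, so a group-level COUNT is invalid there

Fix: Group first with HAVING COUNT(*) >= 2, then COUNT the resulting groups

Corrected query:
SELECT COUNT(*) FROM (SELECT dept FROM employees GROUP BY dept HAVING COUNT(*) >= 2)

Result:
COUNT(*)
--------
1       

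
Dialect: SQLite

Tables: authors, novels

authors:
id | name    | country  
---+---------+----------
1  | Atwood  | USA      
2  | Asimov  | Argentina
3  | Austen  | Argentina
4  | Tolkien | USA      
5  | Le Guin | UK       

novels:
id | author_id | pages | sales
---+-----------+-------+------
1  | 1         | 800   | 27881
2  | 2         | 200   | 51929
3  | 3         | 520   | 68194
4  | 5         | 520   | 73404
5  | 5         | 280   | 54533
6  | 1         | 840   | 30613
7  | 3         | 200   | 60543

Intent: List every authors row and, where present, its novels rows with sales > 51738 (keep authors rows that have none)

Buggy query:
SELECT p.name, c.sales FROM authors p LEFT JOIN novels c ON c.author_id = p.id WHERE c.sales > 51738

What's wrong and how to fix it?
Bug: Filtering c.sales in WHERE discards the NULL rows produced by LEFT JOIN, turning it into an inner join

Fix: Put 'c.sales > 51738' in the JOIN's ON clause instead of WHERE

Corrected query:
SELECT p.name, c.sales FROM authors p LEFT JOIN novels c ON c.author_id = p.id AND c.sales > 51738

Result:
name    | sales
--------+------
Atwood  | NULL 
Asimov  | 51929
Austen  | 60543
Austen  | 68194
Tolkien | NULL 
Le Guin | 54533
Le Guin | 73404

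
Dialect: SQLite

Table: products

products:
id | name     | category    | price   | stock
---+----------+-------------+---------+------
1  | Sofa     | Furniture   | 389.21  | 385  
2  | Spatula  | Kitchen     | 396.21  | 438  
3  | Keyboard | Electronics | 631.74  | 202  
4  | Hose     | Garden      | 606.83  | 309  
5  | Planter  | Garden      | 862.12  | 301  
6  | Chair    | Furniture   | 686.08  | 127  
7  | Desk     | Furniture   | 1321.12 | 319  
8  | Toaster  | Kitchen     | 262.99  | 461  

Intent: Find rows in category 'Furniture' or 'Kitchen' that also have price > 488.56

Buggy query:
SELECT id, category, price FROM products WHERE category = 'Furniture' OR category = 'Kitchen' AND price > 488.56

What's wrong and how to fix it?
Bug: AND binds tighter than OR, so this parses as category = 'Furniture' OR (category = 'Kitchen' AND price > 488.56)

Fix: Add parentheses around the OR so the AND applies to both alternatives

Corrected query:
SELECT id, category, price FROM products WHERE (category = 'Furniture' OR category = 'Kitchen') AND price > 488.56

Result:
id | category  | price  
---+-----------+--------
6  | Furniture | 686.08 
7  | Furniture | 1321.12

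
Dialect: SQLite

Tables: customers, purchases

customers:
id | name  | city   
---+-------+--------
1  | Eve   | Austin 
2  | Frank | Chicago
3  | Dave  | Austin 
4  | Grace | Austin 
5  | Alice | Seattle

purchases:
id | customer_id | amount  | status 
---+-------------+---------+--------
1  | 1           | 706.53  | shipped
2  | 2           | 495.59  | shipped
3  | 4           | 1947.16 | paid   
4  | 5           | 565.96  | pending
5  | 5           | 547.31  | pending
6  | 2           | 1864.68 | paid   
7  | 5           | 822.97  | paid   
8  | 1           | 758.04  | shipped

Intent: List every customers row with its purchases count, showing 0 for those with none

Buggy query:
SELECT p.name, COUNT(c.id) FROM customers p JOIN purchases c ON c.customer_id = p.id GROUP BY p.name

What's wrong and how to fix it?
Bug: An inner join excludes parents with zero children

Fix: Use LEFT JOIN so parents without children still appear (COUNT(c.id) gives 0)

Corrected query:
SELECT p.name, COUNT(c.id) FROM customers p LEFT JOIN purchases c ON c.customer_id = p.id GROUP BY p.name

Result:
name  | COUNT(c.id)
------+------------
Alice | 3          
Dave  | 0          
Eve   | 2          
Frank | 2          
Grace | 1          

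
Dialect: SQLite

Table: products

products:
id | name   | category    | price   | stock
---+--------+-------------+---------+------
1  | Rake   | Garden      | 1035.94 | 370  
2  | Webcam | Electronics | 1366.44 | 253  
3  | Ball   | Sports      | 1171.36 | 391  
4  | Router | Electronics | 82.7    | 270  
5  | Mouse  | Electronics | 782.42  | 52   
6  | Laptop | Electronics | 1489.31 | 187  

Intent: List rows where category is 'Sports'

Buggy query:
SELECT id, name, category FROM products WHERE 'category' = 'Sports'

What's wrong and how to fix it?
Bug: Single quotes denote string literals in SQL; the column name is being compared as a constant string

Fix: Reference the column as category without single quotes

Corrected query:
SELECT id, name, category FROM products WHERE category = 'Sports'

Result:
id | name | category
---+------+---------
3  | Ball | Sports  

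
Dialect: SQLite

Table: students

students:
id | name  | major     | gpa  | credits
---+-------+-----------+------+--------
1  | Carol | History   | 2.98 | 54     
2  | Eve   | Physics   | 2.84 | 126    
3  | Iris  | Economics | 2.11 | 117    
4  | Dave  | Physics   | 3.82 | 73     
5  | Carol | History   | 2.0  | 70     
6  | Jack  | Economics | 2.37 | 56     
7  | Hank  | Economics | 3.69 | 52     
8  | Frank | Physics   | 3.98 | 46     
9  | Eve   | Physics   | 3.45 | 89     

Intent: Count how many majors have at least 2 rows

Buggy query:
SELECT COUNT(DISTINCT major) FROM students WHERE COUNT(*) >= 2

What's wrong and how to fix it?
Bug: WHERE filters individual rows, not groups, so a group-level COUNT is invalid there

Fix: Group first with HAVING COUNT(*) >= 2, then COUNT the resulting groups

Corrected query:
SELECT COUNT(*) FROM (SELECT major FROM students GROUP BY major HAVING COUNT(*) >= 2)

Result:
COUNT(*)
--------
3       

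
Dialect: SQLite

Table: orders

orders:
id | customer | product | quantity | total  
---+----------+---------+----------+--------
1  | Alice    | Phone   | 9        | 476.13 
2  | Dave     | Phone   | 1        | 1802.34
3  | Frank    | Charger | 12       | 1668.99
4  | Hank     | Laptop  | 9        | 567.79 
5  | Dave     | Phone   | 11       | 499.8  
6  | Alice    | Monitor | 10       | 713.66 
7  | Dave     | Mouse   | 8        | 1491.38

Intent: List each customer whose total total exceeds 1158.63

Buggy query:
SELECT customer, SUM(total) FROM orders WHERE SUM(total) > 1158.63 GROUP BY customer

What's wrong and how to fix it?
Bug: SUM(total) is an aggregate, but WHERE filters rows before aggregation

Fix: Use HAVING (which filters groups after aggregation) instead of WHERE

Corrected query:
SELECT customer, SUM(total) FROM orders GROUP BY customer HAVING SUM(total) > 1158.63

Result:
customer | SUM(total)
---------+-----------
Alice    | 1189.79   
Dave     | 3793.52   
Frank    | 1668.99   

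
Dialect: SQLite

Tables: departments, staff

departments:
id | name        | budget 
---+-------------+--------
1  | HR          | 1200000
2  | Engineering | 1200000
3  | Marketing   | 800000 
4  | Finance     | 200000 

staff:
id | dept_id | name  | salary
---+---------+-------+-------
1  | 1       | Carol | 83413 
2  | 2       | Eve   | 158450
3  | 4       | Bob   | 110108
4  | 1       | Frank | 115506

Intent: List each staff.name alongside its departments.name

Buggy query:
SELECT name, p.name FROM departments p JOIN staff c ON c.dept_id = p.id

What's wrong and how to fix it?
Bug: Both tables have a 'name' column; the unqualified reference is ambiguous

Fix: Prefix ambiguous columns with the table alias

Corrected query:
SELECT c.name, p.name FROM departments p JOIN staff c ON c.dept_id = p.id

Result:
name  | name       
------+------------
Carol | HR         
Eve   | Engineering
Bob   | Finance    
Frank | HR         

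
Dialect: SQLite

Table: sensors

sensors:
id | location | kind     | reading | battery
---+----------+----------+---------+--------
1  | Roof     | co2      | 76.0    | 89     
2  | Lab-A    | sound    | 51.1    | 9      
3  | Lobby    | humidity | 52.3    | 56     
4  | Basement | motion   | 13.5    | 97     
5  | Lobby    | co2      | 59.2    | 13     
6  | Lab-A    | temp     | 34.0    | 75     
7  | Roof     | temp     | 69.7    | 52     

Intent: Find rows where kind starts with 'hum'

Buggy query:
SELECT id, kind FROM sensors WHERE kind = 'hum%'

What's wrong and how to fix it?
Bug: '=' compares the literal string including the % character; pattern matching needs LIKE

Fix: Use LIKE for wildcard pattern matching

Corrected query:
SELECT id, kind FROM sensors WHERE kind LIKE 'hum%'

Result:
id | kind    
---+---------
3  | humidity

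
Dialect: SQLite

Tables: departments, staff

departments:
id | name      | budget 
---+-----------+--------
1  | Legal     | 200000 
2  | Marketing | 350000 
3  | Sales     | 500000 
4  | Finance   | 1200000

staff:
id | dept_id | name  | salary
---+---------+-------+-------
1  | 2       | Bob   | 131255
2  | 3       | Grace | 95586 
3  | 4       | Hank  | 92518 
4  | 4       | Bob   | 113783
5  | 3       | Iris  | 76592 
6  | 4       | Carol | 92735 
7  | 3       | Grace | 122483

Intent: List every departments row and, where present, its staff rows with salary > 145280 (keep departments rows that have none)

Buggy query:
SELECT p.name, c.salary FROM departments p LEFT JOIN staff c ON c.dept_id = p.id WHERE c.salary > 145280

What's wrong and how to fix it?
Bug: A WHERE condition on the right-hand table after LEFT JOIN drops unmatched parents

Fix: Put 'c.salary > 145280' in the JOIN's ON clause instead of WHERE

Corrected query:
SELECT p.name, c.salary FROM departments p LEFT JOIN staff c ON c.dept_id = p.id AND c.salary > 145280

Result:
name      | salary
----------+-------
Legal     | NULL  
Marketing | NULL  
Sales     | NULL  
Finance   | NULL  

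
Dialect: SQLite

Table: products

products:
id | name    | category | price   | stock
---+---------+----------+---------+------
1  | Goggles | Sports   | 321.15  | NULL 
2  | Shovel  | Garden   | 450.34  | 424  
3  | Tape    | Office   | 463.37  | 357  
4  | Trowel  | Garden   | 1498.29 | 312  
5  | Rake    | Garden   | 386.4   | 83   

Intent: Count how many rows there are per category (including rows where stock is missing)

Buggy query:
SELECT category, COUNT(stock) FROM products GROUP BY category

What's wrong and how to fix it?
Bug: COUNT(stock) skips NULLs, so groups with missing stock are undercounted

Fix: Use COUNT(*) to count all rows regardless of NULL

Corrected query:
SELECT category, COUNT(*) FROM products GROUP BY category

Result:
category | COUNT(*)
---------+---------
Garden   | 3       
Office   | 1       
Sports   | 1       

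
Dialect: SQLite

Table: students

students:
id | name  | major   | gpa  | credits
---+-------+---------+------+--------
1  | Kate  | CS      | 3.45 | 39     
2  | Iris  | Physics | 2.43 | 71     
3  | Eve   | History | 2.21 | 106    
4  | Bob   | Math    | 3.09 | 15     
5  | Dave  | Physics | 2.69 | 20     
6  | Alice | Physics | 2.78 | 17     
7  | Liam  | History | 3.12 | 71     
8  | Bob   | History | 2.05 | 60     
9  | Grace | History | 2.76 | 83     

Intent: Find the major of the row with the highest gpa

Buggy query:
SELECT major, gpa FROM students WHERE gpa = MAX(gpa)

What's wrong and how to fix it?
Bug: MAX(gpa) is an aggregate and cannot be used directly in WHERE

Fix: Wrap MAX in a scalar subquery so WHERE compares against a single value

Corrected query:
SELECT major, gpa FROM students WHERE gpa = (SELECT MAX(gpa) FROM students)

Result:
major | gpa 
------+-----
CS    | 3.45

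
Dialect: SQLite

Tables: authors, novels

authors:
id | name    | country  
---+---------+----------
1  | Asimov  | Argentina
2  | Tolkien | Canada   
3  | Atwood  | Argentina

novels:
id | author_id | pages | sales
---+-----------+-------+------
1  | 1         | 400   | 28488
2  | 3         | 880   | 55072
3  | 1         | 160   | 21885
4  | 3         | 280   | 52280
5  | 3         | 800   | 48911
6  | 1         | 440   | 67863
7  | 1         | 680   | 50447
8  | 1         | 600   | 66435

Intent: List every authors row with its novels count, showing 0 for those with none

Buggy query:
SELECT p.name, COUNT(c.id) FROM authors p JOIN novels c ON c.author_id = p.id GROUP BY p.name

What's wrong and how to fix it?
Bug: An inner join excludes parents with zero children

Fix: Switch to LEFT JOIN to retain unmatched parent rows

Corrected query:
SELECT p.name, COUNT(c.id) FROM authors p LEFT JOIN novels c ON c.author_id = p.id GROUP BY p.name

Result:
name    | COUNT(c.id)
--------+------------
Asimov  | 5          
Atwood  | 3          
Tolkien | 0          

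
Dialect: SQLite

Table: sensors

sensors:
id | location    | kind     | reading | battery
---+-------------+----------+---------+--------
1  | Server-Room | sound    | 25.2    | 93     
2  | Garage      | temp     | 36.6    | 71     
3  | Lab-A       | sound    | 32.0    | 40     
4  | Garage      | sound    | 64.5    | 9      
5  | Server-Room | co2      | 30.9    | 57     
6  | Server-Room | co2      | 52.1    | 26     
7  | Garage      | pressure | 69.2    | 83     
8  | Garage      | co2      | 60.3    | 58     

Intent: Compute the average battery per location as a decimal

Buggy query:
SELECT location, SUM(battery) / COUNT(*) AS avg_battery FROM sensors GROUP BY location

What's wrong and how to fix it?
Bug: SUM(battery) and COUNT(*) are both integers; the division truncates the fractional part

Fix: Cast one side to REAL so the division keeps the fractional part

Corrected query:
SELECT location, SUM(battery) * 1.0 / COUNT(*) AS avg_battery FROM sensors GROUP BY location

Result:
location    | avg_battery
------------+------------
Garage      | 55.25      
Lab-A       | 40         
Server-Room | 58.666667  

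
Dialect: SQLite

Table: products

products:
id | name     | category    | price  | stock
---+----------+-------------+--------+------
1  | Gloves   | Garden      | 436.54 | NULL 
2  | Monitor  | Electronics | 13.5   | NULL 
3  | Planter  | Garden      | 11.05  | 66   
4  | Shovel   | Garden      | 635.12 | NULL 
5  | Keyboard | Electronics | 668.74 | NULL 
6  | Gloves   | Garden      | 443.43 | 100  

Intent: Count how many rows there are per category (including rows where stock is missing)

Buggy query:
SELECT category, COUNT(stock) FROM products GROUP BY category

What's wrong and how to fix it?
Bug: COUNT(stock) skips NULLs, so groups with missing stock are undercounted

Fix: Replace COUNT(stock) with COUNT(*)

Corrected query:
SELECT category, COUNT(*) FROM products GROUP BY category

Result:
category    | COUNT(*)
------------+---------
Electronics | 2       
Garden      | 4       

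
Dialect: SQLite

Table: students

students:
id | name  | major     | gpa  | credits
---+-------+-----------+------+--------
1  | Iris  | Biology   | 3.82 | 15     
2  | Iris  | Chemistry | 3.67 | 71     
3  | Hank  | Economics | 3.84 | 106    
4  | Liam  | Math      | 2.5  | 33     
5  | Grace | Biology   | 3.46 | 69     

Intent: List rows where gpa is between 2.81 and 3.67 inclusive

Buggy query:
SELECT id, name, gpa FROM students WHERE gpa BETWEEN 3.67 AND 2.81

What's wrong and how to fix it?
Bug: The bounds are reversed; BETWEEN a AND b requires a <= b to match anything

Fix: Write BETWEEN 2.81 AND 3.67

Corrected query:
SELECT id, name, gpa FROM students WHERE gpa BETWEEN 2.81 AND 3.67

Result:
id | name  | gpa 
---+-------+-----
2  | Iris  | 3.67
5  | Grace | 3.46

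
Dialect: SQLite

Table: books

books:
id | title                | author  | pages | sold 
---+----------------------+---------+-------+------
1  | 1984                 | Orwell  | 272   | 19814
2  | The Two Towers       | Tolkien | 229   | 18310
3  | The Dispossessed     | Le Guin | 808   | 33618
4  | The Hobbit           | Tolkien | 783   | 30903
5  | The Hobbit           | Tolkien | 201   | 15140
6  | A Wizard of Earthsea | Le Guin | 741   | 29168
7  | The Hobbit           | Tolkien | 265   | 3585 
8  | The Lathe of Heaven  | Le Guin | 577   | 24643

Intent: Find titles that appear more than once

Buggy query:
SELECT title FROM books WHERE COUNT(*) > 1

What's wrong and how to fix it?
Bug: WHERE can't reference COUNT(*); aggregates are computed after WHERE

Fix: Group first, then use HAVING for the count condition

Corrected query:
SELECT title FROM books GROUP BY title HAVING COUNT(*) > 1

Result:
title     
----------
The Hobbit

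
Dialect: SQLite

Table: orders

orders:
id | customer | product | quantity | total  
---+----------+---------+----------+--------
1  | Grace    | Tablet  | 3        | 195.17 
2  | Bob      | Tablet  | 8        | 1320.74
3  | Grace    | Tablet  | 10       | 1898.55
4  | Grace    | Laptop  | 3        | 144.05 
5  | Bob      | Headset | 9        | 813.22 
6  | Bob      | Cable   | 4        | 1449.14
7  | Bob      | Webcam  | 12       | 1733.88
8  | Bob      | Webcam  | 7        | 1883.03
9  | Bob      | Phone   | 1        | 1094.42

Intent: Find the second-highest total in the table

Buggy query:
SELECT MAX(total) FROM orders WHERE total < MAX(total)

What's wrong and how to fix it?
Bug: The inner MAX is an aggregate inside WHERE, which is not allowed

Fix: Put the inner MAX in a scalar subquery

Corrected query:
SELECT MAX(total) FROM orders WHERE total < (SELECT MAX(total) FROM orders)

Result:
MAX(total)
----------
1883.03   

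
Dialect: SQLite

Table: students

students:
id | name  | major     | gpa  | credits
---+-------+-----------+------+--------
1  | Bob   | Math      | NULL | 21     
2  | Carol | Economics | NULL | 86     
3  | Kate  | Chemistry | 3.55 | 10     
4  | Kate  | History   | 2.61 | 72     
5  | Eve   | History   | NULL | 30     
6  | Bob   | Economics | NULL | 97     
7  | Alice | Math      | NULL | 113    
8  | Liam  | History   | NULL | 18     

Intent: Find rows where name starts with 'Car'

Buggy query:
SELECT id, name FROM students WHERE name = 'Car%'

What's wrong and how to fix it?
Bug: Wildcards only work with LIKE; '=' treats '%' as a literal character

Fix: Use LIKE for wildcard pattern matching

Corrected query:
SELECT id, name FROM students WHERE name LIKE 'Car%'

Result:
id | name 
---+------
2  | Carol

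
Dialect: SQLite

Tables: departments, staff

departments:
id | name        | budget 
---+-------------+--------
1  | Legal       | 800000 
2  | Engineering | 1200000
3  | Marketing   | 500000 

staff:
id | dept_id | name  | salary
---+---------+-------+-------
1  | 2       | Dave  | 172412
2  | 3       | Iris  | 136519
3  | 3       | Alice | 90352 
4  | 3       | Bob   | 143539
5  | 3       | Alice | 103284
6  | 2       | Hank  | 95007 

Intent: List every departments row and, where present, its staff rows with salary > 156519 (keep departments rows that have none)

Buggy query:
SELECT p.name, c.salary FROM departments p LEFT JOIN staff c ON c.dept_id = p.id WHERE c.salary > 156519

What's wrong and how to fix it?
Bug: Filtering c.salary in WHERE discards the NULL rows produced by LEFT JOIN, turning it into an inner join

Fix: Move the right-table condition into the ON clause so unmatched parents are kept

Corrected query:
SELECT p.name, c.salary FROM departments p LEFT JOIN staff c ON c.dept_id = p.id AND c.salary > 156519

Result:
name        | salary
------------+-------
Legal       | NULL  
Engineering | 172412
Marketing   | NULL  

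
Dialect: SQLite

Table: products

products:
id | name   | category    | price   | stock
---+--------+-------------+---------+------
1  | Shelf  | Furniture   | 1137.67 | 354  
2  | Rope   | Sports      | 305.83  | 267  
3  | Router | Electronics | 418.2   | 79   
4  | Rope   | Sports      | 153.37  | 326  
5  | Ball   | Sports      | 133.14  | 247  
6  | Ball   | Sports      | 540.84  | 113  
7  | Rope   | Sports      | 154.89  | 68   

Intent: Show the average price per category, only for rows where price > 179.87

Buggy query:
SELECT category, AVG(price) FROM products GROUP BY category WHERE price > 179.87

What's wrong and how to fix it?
Bug: WHERE cannot follow GROUP BY

Fix: Place WHERE between FROM and GROUP BY

Corrected query:
SELECT category, AVG(price) FROM products WHERE price > 179.87 GROUP BY category

Result:
category    | AVG(price)
------------+-----------
Electronics | 418.2     
Furniture   | 1137.67   
Sports      | 423.335   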